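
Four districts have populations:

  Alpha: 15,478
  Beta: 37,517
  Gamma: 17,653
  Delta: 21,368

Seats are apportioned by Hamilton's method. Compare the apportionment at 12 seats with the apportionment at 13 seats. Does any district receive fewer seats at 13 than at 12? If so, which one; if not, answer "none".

At 12 seats: Alpha 2, Beta 5, Gamma 2, Delta 3.
At 13 seats: Alpha 2, Beta 5, Gamma 3, Delta 3.
No district's allocation decreased.

none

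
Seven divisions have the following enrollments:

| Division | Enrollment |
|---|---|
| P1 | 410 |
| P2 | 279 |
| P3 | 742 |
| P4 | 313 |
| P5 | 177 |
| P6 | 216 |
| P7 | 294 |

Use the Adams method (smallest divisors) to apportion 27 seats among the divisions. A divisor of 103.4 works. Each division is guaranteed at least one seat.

With modified divisor 103.4: modified quotas P1 3.965, P2 2.698, P3 7.176, P4 3.027, P5 1.712, P6 2.089, P7 2.843.
Rounding up: P1 4, P2 3, P3 8, P4 4, P5 2, P6 3, P7 3 (total 27).

P1=4; P2=3; P3=8; P4=4; P5=2; P6=3; P7=3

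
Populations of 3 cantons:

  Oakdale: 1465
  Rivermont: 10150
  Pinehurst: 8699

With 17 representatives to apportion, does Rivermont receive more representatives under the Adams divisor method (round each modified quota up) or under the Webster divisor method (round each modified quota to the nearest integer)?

Adams: Oakdale 2, Rivermont 8, Pinehurst 7.
Webster: Oakdale 1, Rivermont 9, Pinehurst 7.
Rivermont gets 8 under Adams and 9 under Webster.

Webster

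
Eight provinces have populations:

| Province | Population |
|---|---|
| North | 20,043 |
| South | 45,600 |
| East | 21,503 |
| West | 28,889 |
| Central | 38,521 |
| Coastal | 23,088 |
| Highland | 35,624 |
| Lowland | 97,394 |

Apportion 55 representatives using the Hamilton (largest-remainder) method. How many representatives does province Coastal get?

4

The standard divisor is 310662/55 ≈ 5648.4.
Standard quotas: North 3.5484, South 8.0731, East 3.8069, West 5.1145, Central 6.8198, Coastal 4.0875, Highland 6.3069, Lowland 17.2428.
Lower quotas: North 3, South 8, East 3, West 5, Central 6, Coastal 4, Highland 6, Lowland 17 (sum 52, leaving 3 seats).
Remainders in descending order: Central 0.8198, East 0.8069, North 0.5484, Highland 0.3069, Lowland 0.2428, West 0.1145, Coastal 0.0875, South 0.0731.
The surplus seats go to Central, East, North.
Coastal receives 4.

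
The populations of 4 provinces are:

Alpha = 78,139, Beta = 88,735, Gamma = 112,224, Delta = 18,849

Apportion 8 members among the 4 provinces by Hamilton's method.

Alpha 2; Beta 2; Gamma 3; Delta 1

The standard divisor is 297947/8 ≈ 37243.375.
Standard quotas: Alpha 2.0981, Beta 2.3826, Gamma 3.0133, Delta 0.5061.
Lower quotas: Alpha 2, Beta 2, Gamma 3, Delta 0 (sum 7, leaving 1 seat).
Remainders in descending order: Delta 0.5061, Beta 0.3826, Alpha 0.0981, Gamma 0.0133.
Largest remainder: Delta receives the extra seat.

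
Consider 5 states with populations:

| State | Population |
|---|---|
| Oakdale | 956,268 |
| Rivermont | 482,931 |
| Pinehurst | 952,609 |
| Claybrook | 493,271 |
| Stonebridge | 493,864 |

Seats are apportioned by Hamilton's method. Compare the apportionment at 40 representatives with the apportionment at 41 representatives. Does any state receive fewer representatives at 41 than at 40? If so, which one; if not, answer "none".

At 40 seats: Oakdale 11, Rivermont 6, Pinehurst 11, Claybrook 6, Stonebridge 6.
At 41 seats: Oakdale 12, Rivermont 6, Pinehurst 11, Claybrook 6, Stonebridge 6.
No state's allocation decreased.

none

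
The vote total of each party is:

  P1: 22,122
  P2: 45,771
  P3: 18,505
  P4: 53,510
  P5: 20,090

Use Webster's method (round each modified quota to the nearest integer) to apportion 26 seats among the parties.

Standard divisor 159998/26 ≈ 6153.769; standard quotas: P1 3.595, P2 7.438, P3 3.007, P4 8.695, P5 3.265.
Rounding to the nearest integer gives P1 4, P2 7, P3 3, P4 9, P5 3 — total 26, matching the house size, so no adjustment is needed.

P1 4, P2 7, P3 3, P4 9, P5 3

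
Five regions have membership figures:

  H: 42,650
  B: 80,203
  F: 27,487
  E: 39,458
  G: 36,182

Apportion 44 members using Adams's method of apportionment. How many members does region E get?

Standard divisor 225980/44 ≈ 5135.909; standard quotas: H 8.304, B 15.616, F 5.352, E 7.683, G 7.045.
Rounding up gives 9, 16, 6, 8, 8 = 47 seats, so the divisor must be adjusted.
With modified divisor 5400: modified quotas H 7.898, B 14.852, F 5.090, E 7.307, G 6.700.
Rounding up: H 8, B 15, F 6, E 8, G 7 (total 44).
E receives 8.

8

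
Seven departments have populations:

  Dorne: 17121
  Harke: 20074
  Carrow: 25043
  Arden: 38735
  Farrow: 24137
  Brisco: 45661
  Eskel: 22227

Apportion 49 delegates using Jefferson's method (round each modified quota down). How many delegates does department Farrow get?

Standard divisor 192998/49 ≈ 3938.735; standard quotas: Dorne 4.347, Harke 5.097, Carrow 6.358, Arden 9.834, Farrow 6.128, Brisco 11.593, Eskel 5.643.
Rounding down gives 4, 5, 6, 9, 6, 11, 5 = 46 seats, so the divisor must be adjusted.
With modified divisor 3600: modified quotas Dorne 4.756, Harke 5.576, Carrow 6.956, Arden 10.760, Farrow 6.705, Brisco 12.684, Eskel 6.174.
Rounding down: Dorne 4, Harke 5, Carrow 6, Arden 10, Farrow 6, Brisco 12, Eskel 6 (total 49).
Farrow receives 6.

6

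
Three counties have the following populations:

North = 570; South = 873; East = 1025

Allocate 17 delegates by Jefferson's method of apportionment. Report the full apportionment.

Standard divisor 2468/17 ≈ 145.176; standard quotas: North 3.926, South 6.013, East 7.060.
Rounding down gives 3, 6, 7 = 16 seats, so the divisor must be adjusted.
With modified divisor 140: modified quotas North 4.071, South 6.236, East 7.321.
Rounding down: North 4, South 6, East 7 (total 17).

North 4, South 6, East 7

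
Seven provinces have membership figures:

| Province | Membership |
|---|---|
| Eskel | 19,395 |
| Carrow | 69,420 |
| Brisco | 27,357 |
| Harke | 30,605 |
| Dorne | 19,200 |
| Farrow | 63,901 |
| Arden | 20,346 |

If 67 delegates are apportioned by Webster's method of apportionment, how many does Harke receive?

8

Standard divisor 250224/67 ≈ 3734.687; standard quotas: Eskel 5.193, Carrow 18.588, Brisco 7.325, Harke 8.195, Dorne 5.141, Farrow 17.110, Arden 5.448.
Rounding to the nearest integer gives 5, 19, 7, 8, 5, 17, 5 = 66 seats, so the divisor must be adjusted.
With modified divisor 3680: modified quotas Eskel 5.270, Carrow 18.864, Brisco 7.434, Harke 8.317, Dorne 5.217, Farrow 17.364, Arden 5.529.
Rounding to the nearest integer: Eskel 5, Carrow 19, Brisco 7, Harke 8, Dorne 5, Farrow 17, Arden 6 (total 67).
Harke receives 8.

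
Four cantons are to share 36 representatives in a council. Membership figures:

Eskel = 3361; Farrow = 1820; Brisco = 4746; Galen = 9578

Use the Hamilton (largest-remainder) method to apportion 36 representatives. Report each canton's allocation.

Total 19505; standard divisor 19505/36 ≈ 541.806.
Standard quotas: Eskel 6.2033, Farrow 3.3591, Brisco 8.7596, Galen 17.6779.
Lower quotas: Eskel 6, Farrow 3, Brisco 8, Galen 17 (sum 34, leaving 2 seats).
Remainders in descending order: Brisco 0.7596, Galen 0.6779, Farrow 0.3591, Eskel 0.2033.
The surplus seats go to Brisco, Galen.

Eskel 6; Farrow 3; Brisco 9; Galen 18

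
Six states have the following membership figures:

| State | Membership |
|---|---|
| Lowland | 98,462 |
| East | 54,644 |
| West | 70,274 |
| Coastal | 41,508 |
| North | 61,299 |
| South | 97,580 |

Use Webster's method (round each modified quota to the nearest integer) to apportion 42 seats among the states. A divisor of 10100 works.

With modified divisor 10100: modified quotas Lowland 9.749, East 5.410, West 6.958, Coastal 4.110, North 6.069, South 9.661.
Rounding to the nearest integer: Lowland 10, East 5, West 7, Coastal 4, North 6, South 10 (total 42).

Lowland 10, East 5, West 7, Coastal 4, North 6, South 10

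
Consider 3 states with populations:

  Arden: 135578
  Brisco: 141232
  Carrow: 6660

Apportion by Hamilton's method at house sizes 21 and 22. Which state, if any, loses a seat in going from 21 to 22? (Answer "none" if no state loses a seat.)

At 21 seats: Arden 10, Brisco 10, Carrow 1.
At 22 seats: Arden 11, Brisco 11, Carrow 0.
Carrow drops from 1 to 0.

Carrow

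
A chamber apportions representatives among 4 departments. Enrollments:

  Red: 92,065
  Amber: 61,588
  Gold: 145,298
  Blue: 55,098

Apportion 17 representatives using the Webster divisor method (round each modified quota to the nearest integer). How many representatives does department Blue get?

3

Standard divisor 354049/17 ≈ 20826.412; standard quotas: Red 4.421, Amber 2.957, Gold 6.977, Blue 2.646.
Rounding to the nearest integer gives Red 4, Amber 3, Gold 7, Blue 3 — total 17, matching the house size, so no adjustment is needed.
Blue receives 3.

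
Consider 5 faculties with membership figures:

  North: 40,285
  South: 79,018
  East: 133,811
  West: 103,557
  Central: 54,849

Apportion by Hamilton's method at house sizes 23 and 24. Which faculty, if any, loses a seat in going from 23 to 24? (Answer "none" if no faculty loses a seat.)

At 23 seats: North 2, South 4, East 8, West 6, Central 3.
At 24 seats: North 2, South 5, East 8, West 6, Central 3.
No faculty's allocation decreased.

none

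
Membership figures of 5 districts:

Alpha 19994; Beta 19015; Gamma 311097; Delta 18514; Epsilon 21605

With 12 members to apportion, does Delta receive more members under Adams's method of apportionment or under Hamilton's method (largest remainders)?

Adams

Adams: Alpha 1, Beta 1, Gamma 8, Delta 1, Epsilon 1.
Hamilton: Alpha 1, Beta 1, Gamma 9, Delta 0, Epsilon 1.
Delta gets 1 under Adams and 0 under Hamilton.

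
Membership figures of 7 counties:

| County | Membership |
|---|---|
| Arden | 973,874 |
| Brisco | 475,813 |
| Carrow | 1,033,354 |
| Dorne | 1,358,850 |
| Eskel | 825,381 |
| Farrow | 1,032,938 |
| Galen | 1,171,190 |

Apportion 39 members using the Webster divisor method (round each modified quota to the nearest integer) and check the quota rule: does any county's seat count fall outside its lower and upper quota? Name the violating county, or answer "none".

none

Standard quotas: Arden 5.527, Brisco 2.701, Carrow 5.865, Dorne 7.712, Eskel 4.685, Farrow 5.863, Galen 6.647.
Webster allocation: Arden 5, Brisco 3, Carrow 6, Dorne 8, Eskel 5, Farrow 6, Galen 6.
Every allocation lies between the lower and upper quota.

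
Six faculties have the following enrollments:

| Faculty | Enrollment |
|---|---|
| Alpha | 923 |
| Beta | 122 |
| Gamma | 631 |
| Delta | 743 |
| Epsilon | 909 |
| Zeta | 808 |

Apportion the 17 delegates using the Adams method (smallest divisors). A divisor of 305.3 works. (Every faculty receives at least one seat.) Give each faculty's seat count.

Alpha=4, Beta=1, Gamma=3, Delta=3, Epsilon=3, Zeta=3

With modified divisor 305.3: modified quotas Alpha 3.023, Beta 0.400, Gamma 2.067, Delta 2.434, Epsilon 2.977, Zeta 2.647.
Rounding up: Alpha 4, Beta 1, Gamma 3, Delta 3, Epsilon 3, Zeta 3 (total 17).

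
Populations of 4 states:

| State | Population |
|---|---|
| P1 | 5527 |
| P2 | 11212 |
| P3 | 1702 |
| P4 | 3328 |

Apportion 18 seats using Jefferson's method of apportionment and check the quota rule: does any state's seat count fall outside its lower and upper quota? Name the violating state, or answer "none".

none

Standard quotas: P1 4.570, P2 9.271, P3 1.407, P4 2.752.
Jefferson allocation: P1 4, P2 10, P3 1, P4 3.
Every allocation lies between the lower and upper quota.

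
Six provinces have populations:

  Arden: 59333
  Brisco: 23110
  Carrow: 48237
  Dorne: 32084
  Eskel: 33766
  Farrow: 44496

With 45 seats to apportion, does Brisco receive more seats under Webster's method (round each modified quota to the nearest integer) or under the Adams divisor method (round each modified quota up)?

Adams

Webster: Arden 11, Brisco 4, Carrow 9, Dorne 6, Eskel 6, Farrow 9.
Adams: Arden 11, Brisco 5, Carrow 9, Dorne 6, Eskel 6, Farrow 8.
Brisco gets 4 under Webster and 5 under Adams.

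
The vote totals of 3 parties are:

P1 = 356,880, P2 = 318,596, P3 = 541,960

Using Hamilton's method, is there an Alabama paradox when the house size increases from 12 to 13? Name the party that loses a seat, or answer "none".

At 12 seats: P1 4, P2 3, P3 5.
At 13 seats: P1 4, P2 3, P3 6.
No party's allocation decreased.

none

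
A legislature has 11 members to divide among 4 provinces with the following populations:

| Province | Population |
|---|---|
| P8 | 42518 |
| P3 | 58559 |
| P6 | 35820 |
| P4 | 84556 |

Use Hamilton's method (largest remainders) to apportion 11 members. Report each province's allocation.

Total 221453; standard divisor 221453/11 ≈ 20132.091.
Standard quotas: P8 2.1120, P3 2.9087, P6 1.7792, P4 4.2001.
Lower quotas: P8 2, P3 2, P6 1, P4 4 (sum 9, leaving 2 seats).
Remainders in descending order: P3 0.9087, P6 0.7792, P4 0.2001, P8 0.1120.
The surplus seats go to P3, P6.

P8 2; P3 3; P6 2; P4 4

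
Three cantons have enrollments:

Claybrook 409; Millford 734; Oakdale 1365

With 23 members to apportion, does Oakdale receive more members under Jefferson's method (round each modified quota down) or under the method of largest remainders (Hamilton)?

Jefferson

Jefferson: Claybrook 3, Millford 7, Oakdale 13.
Hamilton: Claybrook 4, Millford 7, Oakdale 12.
Oakdale gets 13 under Jefferson and 12 under Hamilton.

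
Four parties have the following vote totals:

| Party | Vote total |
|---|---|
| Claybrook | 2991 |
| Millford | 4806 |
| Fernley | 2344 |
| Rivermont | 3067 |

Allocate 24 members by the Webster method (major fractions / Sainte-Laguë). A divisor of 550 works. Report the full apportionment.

Claybrook 5, Millford 9, Fernley 4, Rivermont 6

With modified divisor 550: modified quotas Claybrook 5.438, Millford 8.738, Fernley 4.262, Rivermont 5.576.
Rounding to the nearest integer: Claybrook 5, Millford 9, Fernley 4, Rivermont 6 (total 24).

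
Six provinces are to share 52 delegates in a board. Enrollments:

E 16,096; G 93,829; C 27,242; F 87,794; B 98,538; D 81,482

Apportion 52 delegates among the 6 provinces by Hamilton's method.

The standard divisor is 404981/52 ≈ 7788.096.
Standard quotas: E 2.0667, G 12.0477, C 3.4979, F 11.2728, B 12.6524, D 10.4624.
Lower quotas: E 2, G 12, C 3, F 11, B 12, D 10 (sum 50, leaving 2 seats).
Remainders in descending order: B 0.6524, C 0.4979, D 0.4624, F 0.2728, E 0.0667, G 0.0477.
The surplus seats go to B, C.

E: 2, G: 12, C: 4, F: 11, B: 13, D: 10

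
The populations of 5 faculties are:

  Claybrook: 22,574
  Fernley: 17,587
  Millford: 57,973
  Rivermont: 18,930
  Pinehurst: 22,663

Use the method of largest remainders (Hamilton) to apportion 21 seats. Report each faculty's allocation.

Claybrook 3; Fernley 3; Millford 9; Rivermont 3; Pinehurst 3

Total 139727; standard divisor 139727/21 ≈ 6653.667.
Standard quotas: Claybrook 3.3927, Fernley 2.6432, Millford 8.7129, Rivermont 2.8450, Pinehurst 3.4061.
Lower quotas: Claybrook 3, Fernley 2, Millford 8, Rivermont 2, Pinehurst 3 (sum 18, leaving 3 seats).
Remainders in descending order: Rivermont 0.8450, Millford 0.7129, Fernley 0.6432, Pinehurst 0.4061, Claybrook 0.3927.
The surplus seats go to Rivermont, Millford, Fernley.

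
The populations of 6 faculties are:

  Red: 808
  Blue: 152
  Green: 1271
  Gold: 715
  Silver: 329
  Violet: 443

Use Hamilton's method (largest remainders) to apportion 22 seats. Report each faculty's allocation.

Red: 5, Blue: 1, Green: 7, Gold: 4, Silver: 2, Violet: 3

The standard divisor is 3718/22 = 169.
Standard quotas: Red 4.781, Blue 0.899, Green 7.521, Gold 4.231, Silver 1.947, Violet 2.621.
Lower quotas: Red 4, Blue 0, Green 7, Gold 4, Silver 1, Violet 2 (sum 18, leaving 4 seats).
Remainders in descending order: Silver 0.947, Blue 0.899, Red 0.781, Violet 0.621, Green 0.521, Gold 0.231.
The surplus seats go to Silver, Blue, Red, Violet.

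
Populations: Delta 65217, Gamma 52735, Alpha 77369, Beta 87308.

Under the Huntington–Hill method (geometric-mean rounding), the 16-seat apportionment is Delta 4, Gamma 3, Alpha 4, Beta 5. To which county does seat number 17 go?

Alpha

Priority for the next seat is population ÷ (√(s·(s+1))).
Priorities: Delta 14582.965, Gamma 15223.283, Alpha 17300.234, Beta 15940.187.
Highest priority: Alpha.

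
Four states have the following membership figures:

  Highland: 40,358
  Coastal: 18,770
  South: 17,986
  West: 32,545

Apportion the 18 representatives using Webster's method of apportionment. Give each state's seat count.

Standard divisor 109659/18 ≈ 6092.167; standard quotas: Highland 6.625, Coastal 3.081, South 2.952, West 5.342.
Rounding to the nearest integer gives Highland 7, Coastal 3, South 3, West 5 — total 18, matching the house size, so no adjustment is needed.

Highland 7; Coastal 3; South 3; West 5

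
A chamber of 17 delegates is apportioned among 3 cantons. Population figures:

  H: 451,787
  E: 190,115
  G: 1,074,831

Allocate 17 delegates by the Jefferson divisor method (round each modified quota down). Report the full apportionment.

Standard divisor 1716733/17 ≈ 100984.294; standard quotas: H 4.474, E 1.883, G 10.644.
Rounding down gives 4, 1, 10 = 15 seats, so the divisor must be adjusted.
With modified divisor 92700: modified quotas H 4.874, E 2.051, G 11.595.
Rounding down: H 4, E 2, G 11 (total 17).

H=4; E=2; G=11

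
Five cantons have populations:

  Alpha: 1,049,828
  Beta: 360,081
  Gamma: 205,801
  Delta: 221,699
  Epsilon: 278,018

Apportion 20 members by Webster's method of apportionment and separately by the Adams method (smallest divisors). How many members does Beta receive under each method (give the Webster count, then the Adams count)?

3 and 4

Webster: Alpha 10, Beta 3, Gamma 2, Delta 2, Epsilon 3.
Adams: Alpha 9, Beta 4, Gamma 2, Delta 2, Epsilon 3.
Beta gets 3 under Webster and 4 under Adams.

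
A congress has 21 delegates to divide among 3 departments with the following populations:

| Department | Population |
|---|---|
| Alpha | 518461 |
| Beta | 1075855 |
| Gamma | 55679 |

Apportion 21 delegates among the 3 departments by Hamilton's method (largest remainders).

Total 1649995; standard divisor 1649995/21 ≈ 78571.19.
Standard quotas: Alpha 6.5986, Beta 13.6927, Gamma 0.7086.
Lower quotas: Alpha 6, Beta 13, Gamma 0 (sum 19, leaving 2 seats).
Remainders in descending order: Gamma 0.7086, Beta 0.6927, Alpha 0.5986.
Largest remainders: Gamma, Beta receive the extra seats.

Alpha 6; Beta 14; Gamma 1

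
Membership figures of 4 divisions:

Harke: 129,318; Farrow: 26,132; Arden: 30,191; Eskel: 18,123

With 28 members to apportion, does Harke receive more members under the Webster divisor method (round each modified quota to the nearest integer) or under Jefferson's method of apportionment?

Webster: Harke 18, Farrow 4, Arden 4, Eskel 2.
Jefferson: Harke 19, Farrow 3, Arden 4, Eskel 2.
Harke gets 18 under Webster and 19 under Jefferson.

Jefferson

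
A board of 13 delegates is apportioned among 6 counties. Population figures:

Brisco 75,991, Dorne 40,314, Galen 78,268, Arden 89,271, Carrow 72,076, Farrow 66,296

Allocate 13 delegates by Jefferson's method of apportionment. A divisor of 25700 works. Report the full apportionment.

Brisco: 2; Dorne: 1; Galen: 3; Arden: 3; Carrow: 2; Farrow: 2

With modified divisor 25700: modified quotas Brisco 2.957, Dorne 1.569, Galen 3.045, Arden 3.474, Carrow 2.805, Farrow 2.580.
Rounding down: Brisco 2, Dorne 1, Galen 3, Arden 3, Carrow 2, Farrow 2 (total 13).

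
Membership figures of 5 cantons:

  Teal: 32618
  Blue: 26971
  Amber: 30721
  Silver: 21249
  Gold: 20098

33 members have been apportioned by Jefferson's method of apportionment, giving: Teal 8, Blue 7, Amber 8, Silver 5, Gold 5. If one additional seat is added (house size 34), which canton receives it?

Priority for the next seat is population ÷ (current seats + 1).
Priorities: Teal 3624.222, Blue 3371.375, Amber 3413.444, Silver 3541.500, Gold 3349.667.
Highest priority: Teal.

Teal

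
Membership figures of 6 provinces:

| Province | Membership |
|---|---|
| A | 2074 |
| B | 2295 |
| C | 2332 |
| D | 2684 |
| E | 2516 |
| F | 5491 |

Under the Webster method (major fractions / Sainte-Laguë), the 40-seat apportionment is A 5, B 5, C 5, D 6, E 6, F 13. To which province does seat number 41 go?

C

Priority for the next seat is population ÷ (current seats + 0.5).
Priorities: A 377.091, B 417.273, C 424.000, D 412.923, E 387.077, F 406.741.
Highest priority: C.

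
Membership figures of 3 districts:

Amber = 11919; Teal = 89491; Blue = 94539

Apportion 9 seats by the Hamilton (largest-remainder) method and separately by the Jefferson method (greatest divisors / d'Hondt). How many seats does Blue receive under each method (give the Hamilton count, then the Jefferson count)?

4 and 5

Hamilton: Amber 1, Teal 4, Blue 4.
Jefferson: Amber 0, Teal 4, Blue 5.
Blue gets 4 under Hamilton and 5 under Jefferson.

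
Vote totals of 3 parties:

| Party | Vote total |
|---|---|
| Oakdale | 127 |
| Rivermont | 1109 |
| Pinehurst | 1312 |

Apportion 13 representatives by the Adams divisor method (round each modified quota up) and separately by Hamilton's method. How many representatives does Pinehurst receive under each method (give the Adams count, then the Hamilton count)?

Adams: Oakdale 1, Rivermont 6, Pinehurst 6.
Hamilton: Oakdale 0, Rivermont 6, Pinehurst 7.
Pinehurst gets 6 under Adams and 7 under Hamilton.

6 and 7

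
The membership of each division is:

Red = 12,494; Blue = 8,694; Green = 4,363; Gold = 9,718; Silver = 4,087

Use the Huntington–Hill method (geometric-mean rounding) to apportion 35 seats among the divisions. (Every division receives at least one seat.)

With divisor 1154: modified quotas Red 10.827, Blue 7.534, Green 3.781, Gold 8.421, Silver 3.542.
Geometric-mean thresholds: Red √(10·11)=10.488, Blue √(7·8)=7.483, Green √(3·4)=3.464, Gold √(8·9)=8.485, Silver √(3·4)=3.464.
Each quota rounded against its threshold gives Red 11, Blue 8, Green 4, Gold 8, Silver 4 (total 35).

Red=11, Blue=8, Green=4, Gold=8, Silver=4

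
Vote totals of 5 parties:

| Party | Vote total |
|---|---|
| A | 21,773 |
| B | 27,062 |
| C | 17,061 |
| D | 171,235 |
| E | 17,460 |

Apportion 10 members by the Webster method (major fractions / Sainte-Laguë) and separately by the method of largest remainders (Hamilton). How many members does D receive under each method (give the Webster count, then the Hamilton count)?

Webster: A 1, B 1, C 1, D 6, E 1.
Hamilton: A 1, B 1, C 0, D 7, E 1.
D gets 6 under Webster and 7 under Hamilton.

6 and 7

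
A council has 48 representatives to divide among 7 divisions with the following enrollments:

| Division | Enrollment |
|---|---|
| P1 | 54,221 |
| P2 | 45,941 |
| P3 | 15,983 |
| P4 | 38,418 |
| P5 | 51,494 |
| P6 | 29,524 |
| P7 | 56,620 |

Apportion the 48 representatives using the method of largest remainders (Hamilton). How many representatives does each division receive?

Standard divisor: 292201 ÷ 48 ≈ 6087.521.
Standard quotas: P1 8.9069, P2 7.5468, P3 2.6255, P4 6.3109, P5 8.4589, P6 4.8499, P7 9.3010.
Lower quotas: P1 8, P2 7, P3 2, P4 6, P5 8, P6 4, P7 9 (sum 44, leaving 4 seats).
Remainders in descending order: P1 0.9069, P6 0.8499, P3 0.6255, P2 0.5468, P5 0.4589, P4 0.3109, P7 0.3010.
Largest remainders: P1, P6, P3, P2 receive the extra seats.

P1=9, P2=8, P3=3, P4=6, P5=8, P6=5, P7=9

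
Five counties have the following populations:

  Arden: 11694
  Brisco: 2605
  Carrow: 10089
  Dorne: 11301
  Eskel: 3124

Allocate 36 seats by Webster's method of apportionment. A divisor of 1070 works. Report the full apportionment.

Arden=11, Brisco=2, Carrow=9, Dorne=11, Eskel=3

With modified divisor 1070: modified quotas Arden 10.929, Brisco 2.435, Carrow 9.429, Dorne 10.562, Eskel 2.920.
Rounding to the nearest integer: Arden 11, Brisco 2, Carrow 9, Dorne 11, Eskel 3 (total 36).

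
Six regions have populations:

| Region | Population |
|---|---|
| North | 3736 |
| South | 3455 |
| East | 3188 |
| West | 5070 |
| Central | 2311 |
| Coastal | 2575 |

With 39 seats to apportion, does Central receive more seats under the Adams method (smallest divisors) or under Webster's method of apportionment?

Adams

Adams: North 7, South 7, East 6, West 9, Central 5, Coastal 5.
Webster: North 7, South 7, East 6, West 10, Central 4, Coastal 5.
Central gets 5 under Adams and 4 under Webster.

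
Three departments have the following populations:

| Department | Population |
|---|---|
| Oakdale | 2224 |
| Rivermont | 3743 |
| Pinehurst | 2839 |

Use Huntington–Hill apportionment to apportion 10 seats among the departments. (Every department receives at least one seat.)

With divisor 872: modified quotas Oakdale 2.550, Rivermont 4.292, Pinehurst 3.256.
Geometric-mean thresholds: Oakdale √(2·3)=2.449, Rivermont √(4·5)=4.472, Pinehurst √(3·4)=3.464.
Each quota rounded against its threshold gives Oakdale 3, Rivermont 4, Pinehurst 3 (total 10).

Oakdale=3, Rivermont=4, Pinehurst=3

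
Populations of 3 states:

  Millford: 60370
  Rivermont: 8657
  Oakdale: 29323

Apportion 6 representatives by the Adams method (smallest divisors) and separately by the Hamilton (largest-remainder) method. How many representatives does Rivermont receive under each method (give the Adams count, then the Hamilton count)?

Adams: Millford 3, Rivermont 1, Oakdale 2.
Hamilton: Millford 4, Rivermont 0, Oakdale 2.
Rivermont gets 1 under Adams and 0 under Hamilton.

1 and 0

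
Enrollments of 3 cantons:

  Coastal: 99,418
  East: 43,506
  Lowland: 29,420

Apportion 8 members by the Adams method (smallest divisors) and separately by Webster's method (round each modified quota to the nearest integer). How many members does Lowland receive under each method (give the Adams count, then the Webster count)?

2 and 1

Adams: Coastal 4, East 2, Lowland 2.
Webster: Coastal 5, East 2, Lowland 1.
Lowland gets 2 under Adams and 1 under Webster.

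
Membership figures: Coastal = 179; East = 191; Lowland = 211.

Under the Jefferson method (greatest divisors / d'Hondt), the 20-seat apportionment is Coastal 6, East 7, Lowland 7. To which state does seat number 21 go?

Lowland

Priority for the next seat is population ÷ (current seats + 1).
Priorities: Coastal 25.571, East 23.875, Lowland 26.375.
Highest priority: Lowland.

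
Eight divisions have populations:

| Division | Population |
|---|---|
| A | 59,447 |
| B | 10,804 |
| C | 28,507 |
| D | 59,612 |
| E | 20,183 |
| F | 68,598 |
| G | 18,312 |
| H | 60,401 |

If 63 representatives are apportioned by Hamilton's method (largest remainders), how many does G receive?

Total 325864; standard divisor 325864/63 ≈ 5172.444.
Standard quotas: A 11.4930, B 2.0888, C 5.5113, D 11.5249, E 3.9020, F 13.2622, G 3.5403, H 11.6775.
Lower quotas: A 11, B 2, C 5, D 11, E 3, F 13, G 3, H 11 (sum 59, leaving 4 seats).
Remainders in descending order: E 0.9020, H 0.6775, G 0.5403, D 0.5249, C 0.5113, A 0.4930, F 0.2622, B 0.0888.
The surplus seats go to E, H, G, D.
G receives 4.

4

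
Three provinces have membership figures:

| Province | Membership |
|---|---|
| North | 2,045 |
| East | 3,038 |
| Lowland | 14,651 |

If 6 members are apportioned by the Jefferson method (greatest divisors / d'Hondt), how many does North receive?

Standard divisor 19734/6 ≈ 3289; standard quotas: North 0.622, East 0.924, Lowland 4.455.
Rounding down gives 0, 0, 4 = 4 seats, so the divisor must be adjusted.
With modified divisor 2700: modified quotas North 0.757, East 1.125, Lowland 5.426.
Rounding down: North 0, East 1, Lowland 5 (total 6).
North receives 0.

0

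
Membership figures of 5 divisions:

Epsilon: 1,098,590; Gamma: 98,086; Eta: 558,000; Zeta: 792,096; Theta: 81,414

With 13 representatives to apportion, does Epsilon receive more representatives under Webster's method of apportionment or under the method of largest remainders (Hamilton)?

Webster: Epsilon 6, Gamma 0, Eta 3, Zeta 4, Theta 0.
Hamilton: Epsilon 5, Gamma 1, Eta 3, Zeta 4, Theta 0.
Epsilon gets 6 under Webster and 5 under Hamilton.

Webster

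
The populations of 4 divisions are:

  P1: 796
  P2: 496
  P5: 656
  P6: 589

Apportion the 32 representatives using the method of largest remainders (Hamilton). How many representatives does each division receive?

The standard divisor is 2537/32 ≈ 79.281.
Standard quotas: P1 10.040, P2 6.256, P5 8.274, P6 7.429.
Lower quotas: P1 10, P2 6, P5 8, P6 7 (sum 31, leaving 1 seat).
Remainders in descending order: P6 0.429, P5 0.274, P2 0.256, P1 0.040.
Largest remainder: P6 receives the extra seat.

P1: 10, P2: 6, P5: 8, P6: 8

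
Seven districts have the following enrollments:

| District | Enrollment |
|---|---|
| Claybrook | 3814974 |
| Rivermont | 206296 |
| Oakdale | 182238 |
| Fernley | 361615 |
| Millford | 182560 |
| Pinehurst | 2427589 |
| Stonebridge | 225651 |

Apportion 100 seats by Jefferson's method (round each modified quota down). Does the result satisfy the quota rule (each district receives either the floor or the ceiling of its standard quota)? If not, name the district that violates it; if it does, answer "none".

Standard quotas: Claybrook 51.547, Rivermont 2.787, Oakdale 2.462, Fernley 4.886, Millford 2.467, Pinehurst 32.801, Stonebridge 3.049.
Jefferson allocation: Claybrook 53, Rivermont 2, Oakdale 2, Fernley 5, Millford 2, Pinehurst 33, Stonebridge 3.
Claybrook has quota 51.547 (lower 51, upper 52) but receives 53 — outside the quota interval.

Claybrook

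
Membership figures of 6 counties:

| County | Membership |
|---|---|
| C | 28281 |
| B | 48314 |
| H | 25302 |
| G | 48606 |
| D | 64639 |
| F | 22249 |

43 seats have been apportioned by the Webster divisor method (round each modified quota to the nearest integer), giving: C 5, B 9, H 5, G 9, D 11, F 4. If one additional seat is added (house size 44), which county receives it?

D

Priority for the next seat is population ÷ (current seats + 0.5).
Priorities: C 5142.000, B 5085.684, H 4600.364, G 5116.421, D 5620.783, F 4944.222.
Highest priority: D.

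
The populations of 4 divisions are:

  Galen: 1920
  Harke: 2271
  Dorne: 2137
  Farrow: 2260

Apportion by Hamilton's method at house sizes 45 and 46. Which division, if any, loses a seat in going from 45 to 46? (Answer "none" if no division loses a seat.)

none

At 45 seats: Galen 10, Harke 12, Dorne 11, Farrow 12.
At 46 seats: Galen 10, Harke 12, Dorne 12, Farrow 12.
No division's allocation decreased.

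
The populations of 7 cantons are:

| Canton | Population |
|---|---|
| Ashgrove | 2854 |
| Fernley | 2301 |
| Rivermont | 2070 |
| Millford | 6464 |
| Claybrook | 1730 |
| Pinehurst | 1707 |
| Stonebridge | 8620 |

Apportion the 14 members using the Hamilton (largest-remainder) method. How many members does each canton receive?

Ashgrove 2; Fernley 1; Rivermont 1; Millford 3; Claybrook 1; Pinehurst 1; Stonebridge 5

The standard divisor is 25746/14 = 1839.
Standard quotas: Ashgrove 1.5519, Fernley 1.2512, Rivermont 1.1256, Millford 3.5150, Claybrook 0.9407, Pinehurst 0.9282, Stonebridge 4.6873.
Lower quotas: Ashgrove 1, Fernley 1, Rivermont 1, Millford 3, Claybrook 0, Pinehurst 0, Stonebridge 4 (sum 10, leaving 4 seats).
Remainders in descending order: Claybrook 0.9407, Pinehurst 0.9282, Stonebridge 0.6873, Ashgrove 0.5519, Millford 0.5150, Fernley 0.2512, Rivermont 0.1256.
The surplus seats go to Claybrook, Pinehurst, Stonebridge, Ashgrove.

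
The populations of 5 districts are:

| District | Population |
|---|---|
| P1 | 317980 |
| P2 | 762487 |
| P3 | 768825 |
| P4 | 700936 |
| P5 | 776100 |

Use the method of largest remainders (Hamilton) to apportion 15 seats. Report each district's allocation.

P1 1; P2 3; P3 4; P4 3; P5 4

Total 3326328; standard divisor 3326328/15 ≈ 221755.2.
Standard quotas: P1 1.4339, P2 3.4384, P3 3.4670, P4 3.1609, P5 3.4998.
Lower quotas: P1 1, P2 3, P3 3, P4 3, P5 3 (sum 13, leaving 2 seats).
Remainders in descending order: P5 0.4998, P3 0.4670, P2 0.4384, P1 0.4339, P4 0.1609.
Largest remainders: P5, P3 receive the extra seats.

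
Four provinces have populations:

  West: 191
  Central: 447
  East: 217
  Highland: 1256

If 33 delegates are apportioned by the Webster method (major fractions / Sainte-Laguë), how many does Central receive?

Standard divisor 2111/33 ≈ 63.97; standard quotas: West 2.986, Central 6.988, East 3.392, Highland 19.634.
Rounding to the nearest integer gives West 3, Central 7, East 3, Highland 20 — total 33, matching the house size, so no adjustment is needed.
Central receives 7.

7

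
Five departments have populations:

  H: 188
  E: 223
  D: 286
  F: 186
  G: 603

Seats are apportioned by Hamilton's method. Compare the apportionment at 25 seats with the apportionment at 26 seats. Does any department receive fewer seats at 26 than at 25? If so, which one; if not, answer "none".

none

At 25 seats: H 3, E 4, D 5, F 3, G 10.
At 26 seats: H 3, E 4, D 5, F 3, G 11.
No department's allocation decreased.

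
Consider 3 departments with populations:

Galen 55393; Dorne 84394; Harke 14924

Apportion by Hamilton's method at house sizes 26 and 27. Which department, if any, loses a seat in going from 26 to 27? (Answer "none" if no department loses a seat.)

At 26 seats: Galen 9, Dorne 14, Harke 3.
At 27 seats: Galen 10, Dorne 15, Harke 2.
Harke drops from 3 to 2.

Harke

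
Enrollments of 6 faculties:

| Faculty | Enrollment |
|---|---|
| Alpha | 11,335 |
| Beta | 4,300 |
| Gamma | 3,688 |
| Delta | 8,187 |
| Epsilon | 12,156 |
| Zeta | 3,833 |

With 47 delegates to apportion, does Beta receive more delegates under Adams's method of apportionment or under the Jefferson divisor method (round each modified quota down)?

Adams: Alpha 12, Beta 5, Gamma 4, Delta 9, Epsilon 13, Zeta 4.
Jefferson: Alpha 13, Beta 4, Gamma 4, Delta 9, Epsilon 13, Zeta 4.
Beta gets 5 under Adams and 4 under Jefferson.

Adams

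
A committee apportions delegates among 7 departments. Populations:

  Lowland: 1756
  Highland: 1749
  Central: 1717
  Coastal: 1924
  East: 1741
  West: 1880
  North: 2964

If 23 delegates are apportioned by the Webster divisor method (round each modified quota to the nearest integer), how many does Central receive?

3

Standard divisor 13731/23 ≈ 597; standard quotas: Lowland 2.941, Highland 2.930, Central 2.876, Coastal 3.223, East 2.916, West 3.149, North 4.965.
Rounding to the nearest integer gives Lowland 3, Highland 3, Central 3, Coastal 3, East 3, West 3, North 5 — total 23, matching the house size, so no adjustment is needed.
Central receives 3.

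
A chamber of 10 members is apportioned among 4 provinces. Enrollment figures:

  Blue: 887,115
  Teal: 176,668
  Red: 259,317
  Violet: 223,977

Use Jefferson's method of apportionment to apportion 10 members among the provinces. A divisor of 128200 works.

With modified divisor 128200: modified quotas Blue 6.920, Teal 1.378, Red 2.023, Violet 1.747.
Rounding down: Blue 6, Teal 1, Red 2, Violet 1 (total 10).

Blue 6; Teal 1; Red 2; Violet 1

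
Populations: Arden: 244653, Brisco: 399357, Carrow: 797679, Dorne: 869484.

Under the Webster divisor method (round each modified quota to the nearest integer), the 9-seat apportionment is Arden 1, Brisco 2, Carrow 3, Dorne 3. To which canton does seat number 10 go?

Priority for the next seat is population ÷ (current seats + 0.5).
Priorities: Arden 163102.000, Brisco 159742.800, Carrow 227908.286, Dorne 248424.000.
Highest priority: Dorne.

Dorne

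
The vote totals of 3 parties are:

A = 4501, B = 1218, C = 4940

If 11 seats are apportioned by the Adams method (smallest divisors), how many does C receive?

5

Standard divisor 10659/11 ≈ 969; standard quotas: A 4.645, B 1.257, C 5.098.
Rounding up gives 5, 2, 6 = 13 seats, so the divisor must be adjusted.
With modified divisor 1170: modified quotas A 3.847, B 1.041, C 4.222.
Rounding up: A 4, B 2, C 5 (total 11).
C receives 5.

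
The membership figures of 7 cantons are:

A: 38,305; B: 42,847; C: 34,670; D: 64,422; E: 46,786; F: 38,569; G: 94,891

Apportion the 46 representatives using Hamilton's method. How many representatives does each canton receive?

A: 5, B: 6, C: 4, D: 8, E: 6, F: 5, G: 12

The standard divisor is 360490/46 ≈ 7836.739.
Standard quotas: A 4.8879, B 5.4675, C 4.4240, D 8.2205, E 5.9701, F 4.9216, G 12.1085.
Lower quotas: A 4, B 5, C 4, D 8, E 5, F 4, G 12 (sum 42, leaving 4 seats).
Remainders in descending order: E 0.9701, F 0.9216, A 0.8879, B 0.4675, C 0.4240, D 0.2205, G 0.1085.
The surplus seats go to E, F, A, B.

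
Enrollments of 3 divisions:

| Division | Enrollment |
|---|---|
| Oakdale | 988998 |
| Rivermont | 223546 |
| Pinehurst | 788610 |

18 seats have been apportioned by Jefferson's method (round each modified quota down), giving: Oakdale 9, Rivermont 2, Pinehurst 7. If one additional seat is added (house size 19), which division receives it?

Priority for the next seat is population ÷ (current seats + 1).
Priorities: Oakdale 98899.800, Rivermont 74515.333, Pinehurst 98576.250.
Highest priority: Oakdale.

Oakdale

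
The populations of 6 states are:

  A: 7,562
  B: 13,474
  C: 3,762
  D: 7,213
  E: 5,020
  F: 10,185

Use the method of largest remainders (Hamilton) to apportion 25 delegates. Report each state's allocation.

A 4; B 7; C 2; D 4; E 3; F 5

Standard divisor: 47216 ÷ 25 ≈ 1888.64.
Standard quotas: A 4.0039, B 7.1342, C 1.9919, D 3.8192, E 2.6580, F 5.3928.
Lower quotas: A 4, B 7, C 1, D 3, E 2, F 5 (sum 22, leaving 3 seats).
Remainders in descending order: C 0.9919, D 0.8192, E 0.6580, F 0.3928, B 0.1342, A 0.0039.
Largest remainders: C, D, E receive the extra seats.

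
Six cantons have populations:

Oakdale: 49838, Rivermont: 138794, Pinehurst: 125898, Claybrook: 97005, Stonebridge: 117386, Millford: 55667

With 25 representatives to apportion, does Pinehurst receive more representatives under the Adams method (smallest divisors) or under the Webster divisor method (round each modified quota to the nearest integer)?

Webster

Adams: Oakdale 2, Rivermont 6, Pinehurst 5, Claybrook 4, Stonebridge 5, Millford 3.
Webster: Oakdale 2, Rivermont 6, Pinehurst 6, Claybrook 4, Stonebridge 5, Millford 2.
Pinehurst gets 5 under Adams and 6 under Webster.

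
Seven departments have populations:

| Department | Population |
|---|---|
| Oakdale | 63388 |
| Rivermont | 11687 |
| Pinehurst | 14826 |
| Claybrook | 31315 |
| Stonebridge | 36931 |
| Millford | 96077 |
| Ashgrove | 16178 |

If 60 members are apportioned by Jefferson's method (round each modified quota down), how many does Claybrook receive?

7

Standard divisor 270402/60 ≈ 4506.7; standard quotas: Oakdale 14.065, Rivermont 2.593, Pinehurst 3.290, Claybrook 6.949, Stonebridge 8.195, Millford 21.319, Ashgrove 3.590.
Rounding down gives 14, 2, 3, 6, 8, 21, 3 = 57 seats, so the divisor must be adjusted.
With modified divisor 4200: modified quotas Oakdale 15.092, Rivermont 2.783, Pinehurst 3.530, Claybrook 7.456, Stonebridge 8.793, Millford 22.875, Ashgrove 3.852.
Rounding down: Oakdale 15, Rivermont 2, Pinehurst 3, Claybrook 7, Stonebridge 8, Millford 22, Ashgrove 3 (total 60).
Claybrook receives 7.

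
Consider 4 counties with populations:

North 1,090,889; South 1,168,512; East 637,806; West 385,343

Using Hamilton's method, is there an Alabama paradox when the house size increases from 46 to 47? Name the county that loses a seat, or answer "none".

West

At 46 seats: North 15, South 16, East 9, West 6.
At 47 seats: North 16, South 17, East 9, West 5.
West drops from 6 to 5.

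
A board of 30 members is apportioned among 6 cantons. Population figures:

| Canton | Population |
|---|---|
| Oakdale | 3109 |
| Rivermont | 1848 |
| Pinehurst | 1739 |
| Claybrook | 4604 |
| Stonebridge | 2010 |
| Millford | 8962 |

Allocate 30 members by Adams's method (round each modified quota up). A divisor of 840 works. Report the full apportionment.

With modified divisor 840: modified quotas Oakdale 3.701, Rivermont 2.200, Pinehurst 2.070, Claybrook 5.481, Stonebridge 2.393, Millford 10.669.
Rounding up: Oakdale 4, Rivermont 3, Pinehurst 3, Claybrook 6, Stonebridge 3, Millford 11 (total 30).

Oakdale 4, Rivermont 3, Pinehurst 3, Claybrook 6, Stonebridge 3, Millford 11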